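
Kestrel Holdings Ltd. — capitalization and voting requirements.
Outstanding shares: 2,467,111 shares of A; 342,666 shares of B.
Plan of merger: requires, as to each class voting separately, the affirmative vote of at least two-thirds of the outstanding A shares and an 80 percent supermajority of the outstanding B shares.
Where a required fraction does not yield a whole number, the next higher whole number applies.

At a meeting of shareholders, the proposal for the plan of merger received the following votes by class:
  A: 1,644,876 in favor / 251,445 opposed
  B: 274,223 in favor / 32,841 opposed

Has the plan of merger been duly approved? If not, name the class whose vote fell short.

Approved — every class gave the required vote.

A: 2/3 of 2467111 = 1644740.67, rounded up to 1644741; 1,644,741 required, 1,644,876 in favor — approved.
B: 4/5 of 342666 = 274132.80, rounded up to 274133; 274,133 required, 274,223 in favor — approved.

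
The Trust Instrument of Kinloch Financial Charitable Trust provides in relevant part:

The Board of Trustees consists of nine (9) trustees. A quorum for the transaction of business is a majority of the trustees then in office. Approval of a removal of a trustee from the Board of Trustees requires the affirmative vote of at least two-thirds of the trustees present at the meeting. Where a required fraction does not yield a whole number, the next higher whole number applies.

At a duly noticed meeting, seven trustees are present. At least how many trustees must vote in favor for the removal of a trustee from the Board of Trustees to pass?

The removal of a trustee from the Board of Trustees requires two-thirds of the trustees present (7).
2/3 of 7 = 4.67, rounded up to 5.

5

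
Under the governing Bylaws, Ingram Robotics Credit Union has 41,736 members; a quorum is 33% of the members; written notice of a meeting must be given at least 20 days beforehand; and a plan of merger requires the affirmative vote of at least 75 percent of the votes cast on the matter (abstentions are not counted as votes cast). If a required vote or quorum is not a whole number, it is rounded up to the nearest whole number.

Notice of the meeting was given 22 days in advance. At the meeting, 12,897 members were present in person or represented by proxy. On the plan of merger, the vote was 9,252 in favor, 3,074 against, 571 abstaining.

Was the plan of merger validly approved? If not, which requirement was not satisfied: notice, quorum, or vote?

Invalid — quorum requirement not satisfied.

Notice: 22 days given; 20 required. Satisfied.
Quorum: 33% of 41,736 = 13,772.88, rounded up to 13,773; 12,897 present. Not satisfied.
Vote: requires three-fourths of the votes cast (12,897 − 571 abstaining = 12,326); 3/4 of 12326 = 9244.50, rounded up to 9245, so 9,245 needed; 9,252 in favor. Satisfied.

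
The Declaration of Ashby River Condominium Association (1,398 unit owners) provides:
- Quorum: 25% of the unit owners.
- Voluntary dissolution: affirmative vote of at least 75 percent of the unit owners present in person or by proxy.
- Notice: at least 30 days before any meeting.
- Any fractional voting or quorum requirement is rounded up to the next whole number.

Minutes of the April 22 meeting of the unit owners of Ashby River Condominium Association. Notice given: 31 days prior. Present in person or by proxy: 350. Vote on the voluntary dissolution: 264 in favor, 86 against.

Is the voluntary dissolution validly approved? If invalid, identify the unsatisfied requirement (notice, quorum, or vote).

Valid — all requirements satisfied.

Notice: 31 days given; 30 required. Satisfied.
Quorum: 25% of 1,398 = 349.50, rounded up to 350; 350 present. Satisfied.
Vote: requires three-fourths of those present (350); 3/4 of 350 = 262.50, rounded up to 263, so 263 needed; 264 in favor. Satisfied.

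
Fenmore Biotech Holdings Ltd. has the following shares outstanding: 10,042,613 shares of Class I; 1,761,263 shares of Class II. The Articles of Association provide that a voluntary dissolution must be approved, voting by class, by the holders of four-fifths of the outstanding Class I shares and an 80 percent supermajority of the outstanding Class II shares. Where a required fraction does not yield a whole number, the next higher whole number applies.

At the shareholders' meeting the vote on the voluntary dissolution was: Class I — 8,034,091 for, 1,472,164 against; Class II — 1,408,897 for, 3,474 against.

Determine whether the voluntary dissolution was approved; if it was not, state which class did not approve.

Not approved — the Class II shares did not give the required vote.

Class I: 4/5 of 10042613 = 8034090.40, rounded up to 8034091; 8,034,091 required, 8,034,091 in favor — approved.
Class II: 4/5 of 1761263 = 1409010.40, rounded up to 1409011; 1,409,011 required, 1,408,897 in favor — not approved.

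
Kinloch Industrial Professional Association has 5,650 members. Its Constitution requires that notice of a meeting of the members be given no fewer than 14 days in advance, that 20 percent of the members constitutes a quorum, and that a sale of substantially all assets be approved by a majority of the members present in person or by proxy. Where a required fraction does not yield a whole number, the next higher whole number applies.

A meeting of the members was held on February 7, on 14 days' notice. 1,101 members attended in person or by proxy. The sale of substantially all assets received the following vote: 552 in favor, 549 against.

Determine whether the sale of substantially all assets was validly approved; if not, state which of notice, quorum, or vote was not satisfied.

Invalid — quorum requirement not satisfied.

Notice: 14 days given; 14 required. Satisfied.
Quorum: 20% of 5,650 = 1,130; 1,101 present. Not satisfied.
Vote: requires a majority of those present (1,101); a majority of 1101 is 551, so 551 needed; 552 in favor. Satisfied.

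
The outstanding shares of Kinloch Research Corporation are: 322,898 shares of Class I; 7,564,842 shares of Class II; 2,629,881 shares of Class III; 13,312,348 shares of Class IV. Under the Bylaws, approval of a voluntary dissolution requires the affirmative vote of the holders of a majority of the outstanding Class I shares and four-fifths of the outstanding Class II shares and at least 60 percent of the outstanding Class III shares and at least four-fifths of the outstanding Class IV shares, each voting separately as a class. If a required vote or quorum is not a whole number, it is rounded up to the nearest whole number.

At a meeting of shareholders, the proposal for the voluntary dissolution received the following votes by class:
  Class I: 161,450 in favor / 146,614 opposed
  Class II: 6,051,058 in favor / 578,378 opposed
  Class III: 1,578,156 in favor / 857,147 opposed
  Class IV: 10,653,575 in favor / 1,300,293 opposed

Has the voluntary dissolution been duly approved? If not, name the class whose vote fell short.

Not approved — the Class II shares did not give the required vote.

Class I: a majority of 322898 is 161450; 161,450 required, 161,450 in favor — approved.
Class II: 4/5 of 7564842 = 6051873.60, rounded up to 6051874; 6,051,874 required, 6,051,058 in favor — not approved.
Class III: 3/5 of 2629881 = 1577928.60, rounded up to 1577929; 1,577,929 required, 1,578,156 in favor — approved.
Class IV: 4/5 of 13312348 = 10649878.40, rounded up to 10649879; 10,649,879 required, 10,653,575 in favor — approved.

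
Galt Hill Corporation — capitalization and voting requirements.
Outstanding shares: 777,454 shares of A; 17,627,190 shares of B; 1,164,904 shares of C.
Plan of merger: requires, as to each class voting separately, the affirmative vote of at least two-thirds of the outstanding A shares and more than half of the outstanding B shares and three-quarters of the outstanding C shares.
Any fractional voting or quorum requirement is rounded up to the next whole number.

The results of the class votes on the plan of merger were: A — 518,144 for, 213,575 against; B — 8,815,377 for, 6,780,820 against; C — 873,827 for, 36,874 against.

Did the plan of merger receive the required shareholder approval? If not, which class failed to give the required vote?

Not approved — the A shares did not give the required vote.

A: 2/3 of 777454 = 518302.67, rounded up to 518303; 518,303 required, 518,144 in favor — not approved.
B: a majority of 17627190 is 8813596; 8,813,596 required, 8,815,377 in favor — approved.
C: 3/4 of 1164904 = 873678; 873,678 required, 873,827 in favor — approved.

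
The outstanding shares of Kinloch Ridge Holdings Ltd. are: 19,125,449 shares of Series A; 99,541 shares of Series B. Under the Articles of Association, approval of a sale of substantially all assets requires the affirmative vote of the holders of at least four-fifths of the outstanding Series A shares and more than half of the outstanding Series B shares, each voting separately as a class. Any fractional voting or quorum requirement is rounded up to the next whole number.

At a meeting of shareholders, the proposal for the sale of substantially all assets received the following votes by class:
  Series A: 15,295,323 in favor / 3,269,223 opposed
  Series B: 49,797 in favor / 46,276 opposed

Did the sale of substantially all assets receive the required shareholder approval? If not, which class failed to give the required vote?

Series A: 4/5 of 19125449 = 15300359.20, rounded up to 15300360; 15,300,360 required, 15,295,323 in favor — not approved.
Series B: a majority of 99541 is 49771; 49,771 required, 49,797 in favor — approved.

Not approved — the Series A shares did not give the required vote.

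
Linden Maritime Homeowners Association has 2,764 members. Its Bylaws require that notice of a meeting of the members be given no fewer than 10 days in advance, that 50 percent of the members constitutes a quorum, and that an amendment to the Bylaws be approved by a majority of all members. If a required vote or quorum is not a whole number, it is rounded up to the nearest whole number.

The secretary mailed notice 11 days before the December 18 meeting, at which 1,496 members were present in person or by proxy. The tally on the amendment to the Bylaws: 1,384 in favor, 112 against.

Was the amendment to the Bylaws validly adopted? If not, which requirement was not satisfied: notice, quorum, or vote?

Valid — all requirements satisfied.

Notice: 11 days given; 10 required. Satisfied.
Quorum: 50% of 2,764 = 1,382; 1,496 present. Satisfied.
Vote: requires a majority of all members (2,764); a majority of 2764 is 1383, so 1,383 needed; 1,384 in favor. Satisfied.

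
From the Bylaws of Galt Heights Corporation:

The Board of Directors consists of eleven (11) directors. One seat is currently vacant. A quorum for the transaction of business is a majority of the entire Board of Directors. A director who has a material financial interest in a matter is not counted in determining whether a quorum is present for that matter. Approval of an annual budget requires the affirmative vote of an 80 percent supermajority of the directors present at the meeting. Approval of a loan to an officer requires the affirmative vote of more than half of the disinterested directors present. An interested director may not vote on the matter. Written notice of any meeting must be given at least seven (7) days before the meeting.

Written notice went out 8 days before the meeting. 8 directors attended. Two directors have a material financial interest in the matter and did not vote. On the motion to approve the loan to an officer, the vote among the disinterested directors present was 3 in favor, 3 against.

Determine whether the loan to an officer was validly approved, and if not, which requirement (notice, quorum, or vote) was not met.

Invalid — vote requirement not satisfied.

Notice: 8 days given; 7 required (8 ≥ 7). Satisfied.
Quorum: 8 present, but the 2 interested directors do not count, leaving 6. Quorum is 6. Satisfied.
Vote: the loan to an officer requires a majority of the disinterested directors present (8 − 2 = 6). A majority of 6 is 4, so 4 affirmative votes are needed; 3 voted in favor. Not satisfied.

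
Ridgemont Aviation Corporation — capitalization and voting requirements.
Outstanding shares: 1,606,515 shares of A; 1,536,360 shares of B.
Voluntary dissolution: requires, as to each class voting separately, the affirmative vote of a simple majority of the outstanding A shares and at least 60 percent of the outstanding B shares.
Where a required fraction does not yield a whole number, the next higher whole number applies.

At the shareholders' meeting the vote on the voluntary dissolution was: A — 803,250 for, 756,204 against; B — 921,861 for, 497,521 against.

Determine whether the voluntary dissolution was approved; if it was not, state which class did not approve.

Not approved — the A shares did not give the required vote.

A: a majority of 1606515 is 803258; 803,258 required, 803,250 in favor — not approved.
B: 3/5 of 1536360 = 921816; 921,816 required, 921,861 in favor — approved.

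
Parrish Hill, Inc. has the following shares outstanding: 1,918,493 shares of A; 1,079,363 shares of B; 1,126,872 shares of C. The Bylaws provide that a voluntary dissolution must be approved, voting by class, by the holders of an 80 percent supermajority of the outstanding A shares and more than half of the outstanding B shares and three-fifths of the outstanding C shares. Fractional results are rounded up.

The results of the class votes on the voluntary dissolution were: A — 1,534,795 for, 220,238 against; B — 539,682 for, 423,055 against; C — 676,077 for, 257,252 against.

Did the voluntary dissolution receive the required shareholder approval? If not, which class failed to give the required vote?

Not approved — the C shares did not give the required vote.

A: 4/5 of 1918493 = 1534794.40, rounded up to 1534795; 1,534,795 required, 1,534,795 in favor — approved.
B: a majority of 1079363 is 539682; 539,682 required, 539,682 in favor — approved.
C: 3/5 of 1126872 = 676123.20, rounded up to 676124; 676,124 required, 676,077 in favor — not approved.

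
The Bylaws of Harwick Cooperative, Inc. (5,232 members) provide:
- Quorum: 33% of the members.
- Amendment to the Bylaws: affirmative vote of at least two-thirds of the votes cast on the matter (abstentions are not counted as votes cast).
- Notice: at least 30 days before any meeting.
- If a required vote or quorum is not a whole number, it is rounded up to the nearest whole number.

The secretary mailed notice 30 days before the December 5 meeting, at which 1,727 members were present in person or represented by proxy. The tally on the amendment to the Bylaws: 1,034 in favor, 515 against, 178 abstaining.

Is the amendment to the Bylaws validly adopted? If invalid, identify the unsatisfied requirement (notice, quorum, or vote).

Valid — all requirements satisfied.

Notice: 30 days given; 30 required. Satisfied.
Quorum: 33% of 5,232 = 1,726.56, rounded up to 1,727; 1,727 present. Satisfied.
Vote: requires two-thirds of the votes cast (1,727 − 178 abstaining = 1,549); 2/3 of 1549 = 1032.67, rounded up to 1033, so 1,033 needed; 1,034 in favor. Satisfied.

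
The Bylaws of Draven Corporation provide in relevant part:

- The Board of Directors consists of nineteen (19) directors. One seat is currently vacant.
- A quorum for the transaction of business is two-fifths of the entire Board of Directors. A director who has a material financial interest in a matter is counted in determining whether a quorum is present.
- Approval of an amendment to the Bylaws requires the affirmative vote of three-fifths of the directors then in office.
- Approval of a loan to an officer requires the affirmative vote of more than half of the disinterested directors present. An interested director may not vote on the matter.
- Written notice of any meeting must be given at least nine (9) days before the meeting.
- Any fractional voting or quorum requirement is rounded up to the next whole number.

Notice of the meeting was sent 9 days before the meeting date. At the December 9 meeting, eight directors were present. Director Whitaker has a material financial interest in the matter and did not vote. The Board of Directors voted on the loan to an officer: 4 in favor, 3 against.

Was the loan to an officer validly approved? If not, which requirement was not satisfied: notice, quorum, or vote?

Valid — all requirements satisfied.

Notice: 9 days given; 9 required (9 ≥ 9). Satisfied.
Quorum: 8 present (interested directors count toward quorum); quorum is 8. Satisfied.
Vote: the loan to an officer requires a majority of the disinterested directors present (8 − 1 = 7). A majority of 7 is 4, so 4 affirmative votes are needed; 4 voted in favor. Satisfied.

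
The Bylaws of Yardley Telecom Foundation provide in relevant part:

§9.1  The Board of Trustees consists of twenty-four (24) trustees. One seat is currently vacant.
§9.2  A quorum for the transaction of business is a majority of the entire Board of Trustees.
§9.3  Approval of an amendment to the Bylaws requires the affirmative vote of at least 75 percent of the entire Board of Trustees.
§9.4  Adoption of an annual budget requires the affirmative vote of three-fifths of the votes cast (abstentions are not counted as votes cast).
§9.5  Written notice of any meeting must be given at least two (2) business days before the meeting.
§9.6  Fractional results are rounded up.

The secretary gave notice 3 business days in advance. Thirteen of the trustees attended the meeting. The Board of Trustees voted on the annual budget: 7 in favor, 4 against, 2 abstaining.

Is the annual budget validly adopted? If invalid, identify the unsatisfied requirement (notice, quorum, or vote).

Notice: 3 business days given; 2 required (3 ≥ 2). Satisfied.
Quorum: 13 present; quorum is 13. Satisfied.
Vote: the annual budget requires three-fifths of the votes cast (13 present − 2 abstaining = 11). 3/5 of 11 = 6.60, rounded up to 7, so 7 affirmative votes are needed; 7 voted in favor. Satisfied.

Valid — all requirements satisfied.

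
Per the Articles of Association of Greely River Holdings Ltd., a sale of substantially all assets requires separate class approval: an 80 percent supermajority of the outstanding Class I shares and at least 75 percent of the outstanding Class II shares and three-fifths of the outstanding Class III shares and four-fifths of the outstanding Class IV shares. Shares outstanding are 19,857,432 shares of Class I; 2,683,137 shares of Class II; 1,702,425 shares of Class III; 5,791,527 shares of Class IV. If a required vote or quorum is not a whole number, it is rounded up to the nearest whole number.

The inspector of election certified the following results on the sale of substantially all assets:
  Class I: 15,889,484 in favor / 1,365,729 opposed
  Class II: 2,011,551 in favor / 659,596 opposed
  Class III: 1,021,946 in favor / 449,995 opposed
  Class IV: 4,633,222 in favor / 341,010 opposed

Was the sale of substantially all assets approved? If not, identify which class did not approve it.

Not approved — the Class II shares did not give the required vote.

Class I: 4/5 of 19857432 = 15885945.60, rounded up to 15885946; 15,885,946 required, 15,889,484 in favor — approved.
Class II: 3/4 of 2683137 = 2012352.75, rounded up to 2012353; 2,012,353 required, 2,011,551 in favor — not approved.
Class III: 3/5 of 1702425 = 1021455; 1,021,455 required, 1,021,946 in favor — approved.
Class IV: 4/5 of 5791527 = 4633221.60, rounded up to 4633222; 4,633,222 required, 4,633,222 in favor — approved.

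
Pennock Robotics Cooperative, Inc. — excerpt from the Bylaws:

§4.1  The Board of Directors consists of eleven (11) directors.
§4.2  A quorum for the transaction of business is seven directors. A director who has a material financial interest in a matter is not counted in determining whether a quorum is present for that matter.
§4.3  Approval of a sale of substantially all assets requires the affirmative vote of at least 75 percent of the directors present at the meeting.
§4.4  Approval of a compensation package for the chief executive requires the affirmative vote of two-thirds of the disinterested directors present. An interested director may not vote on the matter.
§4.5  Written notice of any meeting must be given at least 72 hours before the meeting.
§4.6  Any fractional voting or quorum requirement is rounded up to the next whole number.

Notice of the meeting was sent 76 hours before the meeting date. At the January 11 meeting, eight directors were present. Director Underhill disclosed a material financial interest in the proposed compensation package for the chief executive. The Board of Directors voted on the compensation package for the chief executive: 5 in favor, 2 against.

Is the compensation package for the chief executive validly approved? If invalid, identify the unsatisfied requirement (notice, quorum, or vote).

Valid — all requirements satisfied.

Notice: 76 hours given; 72 required (76 ≥ 72). Satisfied.
Quorum: 8 present, but the 1 interested director does not count, leaving 7. Quorum is 7. Satisfied.
Vote: the compensation package for the chief executive requires two-thirds of the disinterested directors present (8 − 1 = 7). 2/3 of 7 = 4.67, rounded up to 5, so 5 affirmative votes are needed; 5 voted in favor. Satisfied.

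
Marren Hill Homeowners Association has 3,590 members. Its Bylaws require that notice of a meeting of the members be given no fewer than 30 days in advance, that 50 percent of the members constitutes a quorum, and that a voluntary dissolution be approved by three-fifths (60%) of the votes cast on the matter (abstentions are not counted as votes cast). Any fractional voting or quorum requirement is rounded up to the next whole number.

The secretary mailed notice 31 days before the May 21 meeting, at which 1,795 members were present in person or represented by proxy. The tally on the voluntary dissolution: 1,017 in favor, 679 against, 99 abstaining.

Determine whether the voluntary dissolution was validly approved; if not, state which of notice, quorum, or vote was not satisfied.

Invalid — vote requirement not satisfied.

Notice: 31 days given; 30 required. Satisfied.
Quorum: 50% of 3,590 = 1,795; 1,795 present. Satisfied.
Vote: requires three-fifths of the votes cast (1,795 − 99 abstaining = 1,696); 3/5 of 1696 = 1017.60, rounded up to 1018, so 1,018 needed; 1,017 in favor. Not satisfied.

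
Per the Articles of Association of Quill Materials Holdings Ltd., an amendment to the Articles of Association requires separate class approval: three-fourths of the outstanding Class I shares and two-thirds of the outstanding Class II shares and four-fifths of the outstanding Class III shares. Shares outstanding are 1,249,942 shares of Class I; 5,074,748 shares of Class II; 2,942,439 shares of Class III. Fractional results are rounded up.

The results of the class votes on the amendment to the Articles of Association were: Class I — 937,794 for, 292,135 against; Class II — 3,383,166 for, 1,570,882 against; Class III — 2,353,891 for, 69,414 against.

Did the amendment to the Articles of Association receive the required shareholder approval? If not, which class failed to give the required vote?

Not approved — the Class III shares did not give the required vote.

Class I: 3/4 of 1249942 = 937456.50, rounded up to 937457; 937,457 required, 937,794 in favor — approved.
Class II: 2/3 of 5074748 = 3383165.33, rounded up to 3383166; 3,383,166 required, 3,383,166 in favor — approved.
Class III: 4/5 of 2942439 = 2353951.20, rounded up to 2353952; 2,353,952 required, 2,353,891 in favor — not approved.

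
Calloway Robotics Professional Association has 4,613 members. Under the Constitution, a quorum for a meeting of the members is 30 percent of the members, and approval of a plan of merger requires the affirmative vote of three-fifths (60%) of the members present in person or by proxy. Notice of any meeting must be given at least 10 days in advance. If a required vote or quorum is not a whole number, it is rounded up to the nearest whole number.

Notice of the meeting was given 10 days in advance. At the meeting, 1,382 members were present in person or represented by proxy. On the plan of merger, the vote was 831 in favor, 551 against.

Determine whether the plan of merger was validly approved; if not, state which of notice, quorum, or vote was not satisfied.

Notice: 10 days given; 10 required. Satisfied.
Quorum: 30% of 4,613 = 1,383.90, rounded up to 1,384; 1,382 present. Not satisfied.
Vote: requires three-fifths of those present (1,382); 3/5 of 1382 = 829.20, rounded up to 830, so 830 needed; 831 in favor. Satisfied.

Invalid — quorum requirement not satisfied.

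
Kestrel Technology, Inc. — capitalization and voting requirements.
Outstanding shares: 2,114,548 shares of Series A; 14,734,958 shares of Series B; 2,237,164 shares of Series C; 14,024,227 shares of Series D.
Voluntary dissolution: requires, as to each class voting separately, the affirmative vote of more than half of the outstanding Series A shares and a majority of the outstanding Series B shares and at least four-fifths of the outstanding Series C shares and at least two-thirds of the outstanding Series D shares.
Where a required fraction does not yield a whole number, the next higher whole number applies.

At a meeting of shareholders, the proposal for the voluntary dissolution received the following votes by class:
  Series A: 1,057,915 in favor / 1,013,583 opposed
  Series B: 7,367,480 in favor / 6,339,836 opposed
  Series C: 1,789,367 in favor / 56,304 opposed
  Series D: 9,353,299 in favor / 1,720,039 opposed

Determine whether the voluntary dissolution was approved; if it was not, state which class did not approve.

Series A: a majority of 2114548 is 1057275; 1,057,275 required, 1,057,915 in favor — approved.
Series B: a majority of 14734958 is 7367480; 7,367,480 required, 7,367,480 in favor — approved.
Series C: 4/5 of 2237164 = 1789731.20, rounded up to 1789732; 1,789,732 required, 1,789,367 in favor — not approved.
Series D: 2/3 of 14024227 = 9349484.67, rounded up to 9349485; 9,349,485 required, 9,353,299 in favor — approved.

Not approved — the Series C shares did not give the required vote.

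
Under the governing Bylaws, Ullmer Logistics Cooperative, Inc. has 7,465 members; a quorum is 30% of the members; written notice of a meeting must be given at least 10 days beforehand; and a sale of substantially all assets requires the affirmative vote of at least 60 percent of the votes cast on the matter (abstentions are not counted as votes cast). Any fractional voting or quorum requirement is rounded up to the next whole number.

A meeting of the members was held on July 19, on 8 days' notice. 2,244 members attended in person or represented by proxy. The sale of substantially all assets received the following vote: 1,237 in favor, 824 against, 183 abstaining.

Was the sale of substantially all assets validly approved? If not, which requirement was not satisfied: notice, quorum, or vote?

Notice: 8 days given; 10 required. Not satisfied.
Quorum: 30% of 7,465 = 2,239.50, rounded up to 2,240; 2,244 present. Satisfied.
Vote: requires three-fifths of the votes cast (2,244 − 183 abstaining = 2,061); 3/5 of 2061 = 1236.60, rounded up to 1237, so 1,237 needed; 1,237 in favor. Satisfied.

Invalid — notice requirement not satisfied.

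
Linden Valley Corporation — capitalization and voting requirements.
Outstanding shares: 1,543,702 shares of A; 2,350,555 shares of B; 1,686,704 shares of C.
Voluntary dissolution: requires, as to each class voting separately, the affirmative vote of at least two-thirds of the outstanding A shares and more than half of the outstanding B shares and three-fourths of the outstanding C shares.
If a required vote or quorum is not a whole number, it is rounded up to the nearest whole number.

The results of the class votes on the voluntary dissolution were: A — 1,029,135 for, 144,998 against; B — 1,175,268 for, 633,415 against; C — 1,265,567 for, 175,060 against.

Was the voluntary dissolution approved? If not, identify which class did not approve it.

Not approved — the B shares did not give the required vote.

A: 2/3 of 1543702 = 1029134.67, rounded up to 1029135; 1,029,135 required, 1,029,135 in favor — approved.
B: a majority of 2350555 is 1175278; 1,175,278 required, 1,175,268 in favor — not approved.
C: 3/4 of 1686704 = 1265028; 1,265,028 required, 1,265,567 in favor — approved.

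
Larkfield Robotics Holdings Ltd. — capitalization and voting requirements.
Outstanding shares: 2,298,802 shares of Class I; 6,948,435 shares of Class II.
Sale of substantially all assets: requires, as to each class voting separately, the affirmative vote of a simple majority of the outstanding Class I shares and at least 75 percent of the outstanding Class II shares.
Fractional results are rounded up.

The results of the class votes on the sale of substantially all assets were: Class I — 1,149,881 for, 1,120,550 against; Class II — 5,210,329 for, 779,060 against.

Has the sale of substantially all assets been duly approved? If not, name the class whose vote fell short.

Class I: a majority of 2298802 is 1149402; 1,149,402 required, 1,149,881 in favor — approved.
Class II: 3/4 of 6948435 = 5211326.25, rounded up to 5211327; 5,211,327 required, 5,210,329 in favor — not approved.

Not approved — the Class II shares did not give the required vote.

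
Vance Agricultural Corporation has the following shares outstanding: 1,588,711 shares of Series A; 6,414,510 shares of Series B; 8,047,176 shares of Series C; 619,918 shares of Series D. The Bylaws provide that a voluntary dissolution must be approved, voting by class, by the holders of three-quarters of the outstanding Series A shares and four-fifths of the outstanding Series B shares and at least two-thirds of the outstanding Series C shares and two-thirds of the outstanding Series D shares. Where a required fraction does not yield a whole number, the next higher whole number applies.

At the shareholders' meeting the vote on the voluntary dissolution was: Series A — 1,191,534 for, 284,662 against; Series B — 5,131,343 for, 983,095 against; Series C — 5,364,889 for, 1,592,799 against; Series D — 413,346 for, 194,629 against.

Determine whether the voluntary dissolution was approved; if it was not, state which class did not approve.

Not approved — the Series B shares did not give the required vote.

Series A: 3/4 of 1588711 = 1191533.25, rounded up to 1191534; 1,191,534 required, 1,191,534 in favor — approved.
Series B: 4/5 of 6414510 = 5131608; 5,131,608 required, 5,131,343 in favor — not approved.
Series C: 2/3 of 8047176 = 5364784; 5,364,784 required, 5,364,889 in favor — approved.
Series D: 2/3 of 619918 = 413278.67, rounded up to 413279; 413,279 required, 413,346 in favor — approved.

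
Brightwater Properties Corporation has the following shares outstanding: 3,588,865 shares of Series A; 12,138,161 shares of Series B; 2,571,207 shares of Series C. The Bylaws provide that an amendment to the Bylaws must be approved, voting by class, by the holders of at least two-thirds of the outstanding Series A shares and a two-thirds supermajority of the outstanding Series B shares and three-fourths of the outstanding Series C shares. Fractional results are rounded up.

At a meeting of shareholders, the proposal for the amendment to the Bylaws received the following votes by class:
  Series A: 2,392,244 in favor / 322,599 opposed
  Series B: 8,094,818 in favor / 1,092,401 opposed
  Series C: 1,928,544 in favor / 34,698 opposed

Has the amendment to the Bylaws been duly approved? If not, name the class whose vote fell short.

Not approved — the Series A shares did not give the required vote.

Series A: 2/3 of 3588865 = 2392576.67, rounded up to 2392577; 2,392,577 required, 2,392,244 in favor — not approved.
Series B: 2/3 of 12138161 = 8092107.33, rounded up to 8092108; 8,092,108 required, 8,094,818 in favor — approved.
Series C: 3/4 of 2571207 = 1928405.25, rounded up to 1928406; 1,928,406 required, 1,928,544 in favor — approved.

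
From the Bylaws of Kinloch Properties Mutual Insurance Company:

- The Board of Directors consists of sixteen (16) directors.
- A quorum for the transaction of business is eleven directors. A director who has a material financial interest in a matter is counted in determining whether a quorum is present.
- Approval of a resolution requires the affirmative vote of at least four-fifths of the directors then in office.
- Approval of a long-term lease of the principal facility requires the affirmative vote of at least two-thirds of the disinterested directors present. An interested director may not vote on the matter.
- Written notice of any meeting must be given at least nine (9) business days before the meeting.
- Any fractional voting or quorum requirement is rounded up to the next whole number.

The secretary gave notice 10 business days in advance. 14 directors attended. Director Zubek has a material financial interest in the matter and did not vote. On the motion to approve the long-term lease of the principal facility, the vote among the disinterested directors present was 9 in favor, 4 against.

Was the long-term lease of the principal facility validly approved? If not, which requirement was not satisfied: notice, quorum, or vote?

Valid — all requirements satisfied.

Notice: 10 business days given; 9 required (10 ≥ 9). Satisfied.
Quorum: 14 present (interested directors count toward quorum); quorum is 11. Satisfied.
Vote: the long-term lease of the principal facility requires two-thirds of the disinterested directors present (14 − 1 = 13). 2/3 of 13 = 8.67, rounded up to 9, so 9 affirmative votes are needed; 9 voted in favor. Satisfied.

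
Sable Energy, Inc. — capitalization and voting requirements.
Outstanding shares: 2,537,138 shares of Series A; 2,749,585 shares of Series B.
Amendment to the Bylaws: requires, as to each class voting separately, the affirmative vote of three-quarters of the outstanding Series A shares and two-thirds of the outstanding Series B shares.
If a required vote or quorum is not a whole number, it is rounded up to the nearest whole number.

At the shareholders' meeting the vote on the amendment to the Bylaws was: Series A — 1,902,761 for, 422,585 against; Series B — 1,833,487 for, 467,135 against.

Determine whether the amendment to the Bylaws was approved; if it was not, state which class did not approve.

Not approved — the Series A shares did not give the required vote.

Series A: 3/4 of 2537138 = 1902853.50, rounded up to 1902854; 1,902,854 required, 1,902,761 in favor — not approved.
Series B: 2/3 of 2749585 = 1833056.67, rounded up to 1833057; 1,833,057 required, 1,833,487 in favor — approved.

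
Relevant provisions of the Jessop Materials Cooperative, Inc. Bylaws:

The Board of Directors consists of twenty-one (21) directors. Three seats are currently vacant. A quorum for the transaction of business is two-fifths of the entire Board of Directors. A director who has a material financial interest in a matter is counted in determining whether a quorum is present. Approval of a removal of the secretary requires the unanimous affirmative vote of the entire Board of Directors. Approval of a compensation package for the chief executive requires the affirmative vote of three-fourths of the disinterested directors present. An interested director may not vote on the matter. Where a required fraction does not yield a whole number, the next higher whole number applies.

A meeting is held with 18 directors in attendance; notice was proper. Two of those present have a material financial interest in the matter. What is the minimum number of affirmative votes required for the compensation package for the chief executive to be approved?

12

The compensation package for the chief executive requires three-fourths of the disinterested directors present (18 − 2 = 16).
3/4 of 16 = 12.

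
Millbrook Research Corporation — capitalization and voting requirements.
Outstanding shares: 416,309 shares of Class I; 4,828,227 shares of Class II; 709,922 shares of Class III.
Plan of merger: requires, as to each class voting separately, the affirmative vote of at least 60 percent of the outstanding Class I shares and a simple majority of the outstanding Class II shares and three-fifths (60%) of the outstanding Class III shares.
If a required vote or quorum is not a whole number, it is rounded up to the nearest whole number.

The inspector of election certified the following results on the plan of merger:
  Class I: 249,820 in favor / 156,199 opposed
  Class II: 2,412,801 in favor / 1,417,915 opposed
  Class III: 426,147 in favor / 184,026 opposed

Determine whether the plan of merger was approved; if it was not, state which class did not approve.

Not approved — the Class II shares did not give the required vote.

Class I: 3/5 of 416309 = 249785.40, rounded up to 249786; 249,786 required, 249,820 in favor — approved.
Class II: a majority of 4828227 is 2414114; 2,414,114 required, 2,412,801 in favor — not approved.
Class III: 3/5 of 709922 = 425953.20, rounded up to 425954; 425,954 required, 426,147 in favor — approved.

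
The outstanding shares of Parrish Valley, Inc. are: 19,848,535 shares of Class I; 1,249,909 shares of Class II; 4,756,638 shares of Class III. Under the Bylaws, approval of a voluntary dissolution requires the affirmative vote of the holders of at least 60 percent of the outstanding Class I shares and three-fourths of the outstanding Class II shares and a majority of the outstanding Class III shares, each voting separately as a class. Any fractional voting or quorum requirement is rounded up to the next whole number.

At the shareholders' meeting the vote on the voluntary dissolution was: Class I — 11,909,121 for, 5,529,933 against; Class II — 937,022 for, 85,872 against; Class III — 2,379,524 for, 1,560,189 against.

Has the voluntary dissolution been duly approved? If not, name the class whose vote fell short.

Not approved — the Class II shares did not give the required vote.

Class I: 3/5 of 19848535 = 11909121; 11,909,121 required, 11,909,121 in favor — approved.
Class II: 3/4 of 1249909 = 937431.75, rounded up to 937432; 937,432 required, 937,022 in favor — not approved.
Class III: a majority of 4756638 is 2378320; 2,378,320 required, 2,379,524 in favor — approved.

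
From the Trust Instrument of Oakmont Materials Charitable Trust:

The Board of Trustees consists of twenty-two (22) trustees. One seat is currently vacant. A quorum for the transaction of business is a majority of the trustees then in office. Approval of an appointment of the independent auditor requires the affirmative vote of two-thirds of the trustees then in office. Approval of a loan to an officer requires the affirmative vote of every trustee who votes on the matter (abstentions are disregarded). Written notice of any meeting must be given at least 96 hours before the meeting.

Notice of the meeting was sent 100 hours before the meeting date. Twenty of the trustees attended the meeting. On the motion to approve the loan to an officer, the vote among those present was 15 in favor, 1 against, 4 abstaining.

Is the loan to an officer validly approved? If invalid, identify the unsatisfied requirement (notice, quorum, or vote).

Notice: 100 hours given; 96 required (100 ≥ 96). Satisfied.
Quorum: 20 present; quorum is 11. Satisfied.
Vote: the loan to an officer requires the unanimous vote of the votes cast (20 present − 4 abstaining = 16). Unanimous means all 16, so 16 affirmative votes are needed; 15 voted in favor. Not satisfied.

Invalid — vote requirement not satisfied.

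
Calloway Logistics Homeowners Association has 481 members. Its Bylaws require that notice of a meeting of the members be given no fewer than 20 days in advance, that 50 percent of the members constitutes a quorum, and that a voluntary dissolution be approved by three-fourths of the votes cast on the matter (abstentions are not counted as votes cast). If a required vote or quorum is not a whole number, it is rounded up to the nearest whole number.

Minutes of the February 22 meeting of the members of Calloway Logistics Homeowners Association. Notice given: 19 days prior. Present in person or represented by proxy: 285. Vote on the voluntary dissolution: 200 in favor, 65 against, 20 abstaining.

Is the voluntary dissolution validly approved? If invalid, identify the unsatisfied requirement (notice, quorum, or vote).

Notice: 19 days given; 20 required. Not satisfied.
Quorum: 50% of 481 = 240.50, rounded up to 241; 285 present. Satisfied.
Vote: requires three-fourths of the votes cast (285 − 20 abstaining = 265); 3/4 of 265 = 198.75, rounded up to 199, so 199 needed; 200 in favor. Satisfied.

Invalid — notice requirement not satisfied.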